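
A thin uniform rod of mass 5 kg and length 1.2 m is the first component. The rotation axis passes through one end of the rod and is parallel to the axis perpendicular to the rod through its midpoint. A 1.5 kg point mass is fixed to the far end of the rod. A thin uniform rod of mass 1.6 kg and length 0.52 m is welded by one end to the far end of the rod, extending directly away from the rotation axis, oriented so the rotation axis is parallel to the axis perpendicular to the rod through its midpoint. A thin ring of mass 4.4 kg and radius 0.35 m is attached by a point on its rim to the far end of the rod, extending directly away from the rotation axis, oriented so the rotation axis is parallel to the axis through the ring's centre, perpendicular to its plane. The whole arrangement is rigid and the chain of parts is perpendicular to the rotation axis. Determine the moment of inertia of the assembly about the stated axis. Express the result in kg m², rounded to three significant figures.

Thin rod: I_cm = (1/12)ML² = (1/12)(5)(1.2)² = 0.6 kg m²; centre at d = 0.6 m, so the parallel axis theorem gives I = 0.6 + (5)(0.6)² = 2.4 kg m².
Point mass: I_cm = 0; centre at d = 0.6 + 0.6 = 1.2 m, so the parallel axis theorem gives I = 0 + (1.5)(1.2)² = 2.16 kg m².
Thin rod: I_cm = (1/12)ML² = (1/12)(1.6)(0.52)² = 0.036053 kg m²; centre at d = 0.6 + 0.6 + 0.26 = 1.46 m, so the parallel axis theorem gives I = 0.036053 + (1.6)(1.46)² = 3.4466 kg m².
Thin ring: I_cm = MR² = (4.4)(0.35)² = 0.539 kg m²; centre at d = 0.6 + 0.6 + 0.26 + 0.26 + 0.35 = 2.07 m, so the parallel axis theorem gives I = 0.539 + (4.4)(2.07)² = 19.393 kg m².
Total I = 2.4 + 2.16 + 3.4466 + 19.393 = 27.399 kg m².

27.4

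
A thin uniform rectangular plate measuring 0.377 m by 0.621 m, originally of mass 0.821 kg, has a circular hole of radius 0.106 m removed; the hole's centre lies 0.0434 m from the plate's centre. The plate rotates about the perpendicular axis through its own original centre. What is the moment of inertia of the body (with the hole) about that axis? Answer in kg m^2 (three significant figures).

0.0352

Unpierced body about its centre: I₀ = (1/12)M(a²+b²) = (1/12)(0.821)[(0.377)² + (0.621)²] = 0.036108 kg m^2.
The removed disk has mass m = M·πr²/(ab) = (0.821)·π(0.106)²/(0.377·0.621) = 0.12379 kg (same uniform areal density).
Its moment of inertia about the rotation axis (parallel-axis theorem): I_hole = (1/2)mr² + md² = (1/2)(0.12379)(0.106)² + (0.12379)(0.0434)² = 0.00092859 kg m^2.
Treating the hole as negative mass, I = I₀ − I_hole = 0.036108 − 0.00092859 = 0.03518 kg m^2.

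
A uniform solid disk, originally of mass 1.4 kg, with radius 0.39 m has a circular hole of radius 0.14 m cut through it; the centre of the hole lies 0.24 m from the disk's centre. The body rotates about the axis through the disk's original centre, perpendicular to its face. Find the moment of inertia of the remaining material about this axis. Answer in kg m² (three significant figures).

Unpierced body about its centre: I₀ = (1/2)MR² = (1/2)(1.4)(0.39)² = 0.10647 kg m².
The removed disk has mass m = M·(r/R)² = (1.4)(0.14/0.39)² = 0.18041 kg (same uniform areal density).
Its moment of inertia about the rotation axis (parallel-axis theorem): I_hole = (1/2)mr² + md² = (1/2)(0.18041)(0.14)² + (0.18041)(0.24)² = 0.012159 kg m².
Treating the hole as negative mass, I = I₀ − I_hole = 0.10647 − 0.012159 = 0.094311 kg m².

0.0943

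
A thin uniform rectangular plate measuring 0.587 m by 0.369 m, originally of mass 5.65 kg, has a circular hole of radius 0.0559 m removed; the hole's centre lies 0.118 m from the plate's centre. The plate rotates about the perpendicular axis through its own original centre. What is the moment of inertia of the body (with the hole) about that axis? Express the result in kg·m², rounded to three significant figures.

0.222

Unpierced body about its centre: I₀ = (1/12)M(a²+b²) = (1/12)(5.65)[(0.587)² + (0.369)²] = 0.22634 kg·m².
The removed disk has mass m = M·πr²/(ab) = (5.65)·π(0.0559)²/(0.587·0.369) = 0.25607 kg (same uniform areal density).
Its moment of inertia about the rotation axis (parallel-axis theorem): I_hole = (1/2)mr² + md² = (1/2)(0.25607)(0.0559)² + (0.25607)(0.118)² = 0.0039656 kg·m².
Treating the hole as negative mass, I = I₀ − I_hole = 0.22634 − 0.0039656 = 0.22238 kg·m².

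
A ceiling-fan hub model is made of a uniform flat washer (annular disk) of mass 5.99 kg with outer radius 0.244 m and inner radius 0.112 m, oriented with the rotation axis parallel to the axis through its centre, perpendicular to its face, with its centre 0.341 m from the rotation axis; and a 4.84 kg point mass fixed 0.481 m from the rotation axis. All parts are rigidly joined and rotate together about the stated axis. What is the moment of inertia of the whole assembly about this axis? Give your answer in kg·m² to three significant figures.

2.03

Annular disk: I_cm = (1/2)M(R²+r²) = (1/2)(5.99)[(0.244)² + (0.112)²] = 0.21588 kg·m²; centre at d = 0.341 m, so the parallel axis theorem gives I = 0.21588 + (5.99)(0.341)² = 0.9124 kg·m².
Point mass: I_cm = 0; centre at d = 0.481 m, so the parallel axis theorem gives I = 0 + (4.84)(0.481)² = 1.1198 kg·m².
Total I = 0.9124 + 1.1198 = 2.0322 kg·m².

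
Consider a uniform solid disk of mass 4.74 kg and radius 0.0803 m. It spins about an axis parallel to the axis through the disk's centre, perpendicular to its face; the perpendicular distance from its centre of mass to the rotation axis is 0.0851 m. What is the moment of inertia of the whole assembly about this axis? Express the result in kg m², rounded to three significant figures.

0.0496

I_cm = (1/2)MR² = (1/2)(4.74)(0.0803)² = 0.015282 kg m²; centre at d = 0.0851 m, so the parallel axis theorem gives I = 0.015282 + (4.74)(0.0851)² = 0.049609 kg m².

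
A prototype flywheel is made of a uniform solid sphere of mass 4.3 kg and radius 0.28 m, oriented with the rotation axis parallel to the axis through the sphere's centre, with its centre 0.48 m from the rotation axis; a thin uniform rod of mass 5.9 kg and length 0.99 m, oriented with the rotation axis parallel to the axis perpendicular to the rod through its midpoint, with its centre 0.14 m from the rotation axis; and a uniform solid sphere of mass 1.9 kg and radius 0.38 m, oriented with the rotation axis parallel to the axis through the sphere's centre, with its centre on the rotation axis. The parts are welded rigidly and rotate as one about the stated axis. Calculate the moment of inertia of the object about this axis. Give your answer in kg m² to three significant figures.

Solid sphere: I_cm = (2/5)MR² = (2/5)(4.3)(0.28)² = 0.13485 kg m²; centre at d = 0.48 m, so I = I_cm + Md² gives I = 0.13485 + (4.3)(0.48)² = 1.1256 kg m².
Thin rod: I_cm = (1/12)ML² = (1/12)(5.9)(0.99)² = 0.48188 kg m²; centre at d = 0.14 m, so I = I_cm + Md² gives I = 0.48188 + (5.9)(0.14)² = 0.59752 kg m².
Solid sphere: I_cm = (2/5)MR² = (2/5)(1.9)(0.38)² = 0.10974 kg m²; axis through the centre, so I = 0.10974 kg m².
Total I = 1.1256 + 0.59752 + 0.10974 = 1.8328 kg m².

1.83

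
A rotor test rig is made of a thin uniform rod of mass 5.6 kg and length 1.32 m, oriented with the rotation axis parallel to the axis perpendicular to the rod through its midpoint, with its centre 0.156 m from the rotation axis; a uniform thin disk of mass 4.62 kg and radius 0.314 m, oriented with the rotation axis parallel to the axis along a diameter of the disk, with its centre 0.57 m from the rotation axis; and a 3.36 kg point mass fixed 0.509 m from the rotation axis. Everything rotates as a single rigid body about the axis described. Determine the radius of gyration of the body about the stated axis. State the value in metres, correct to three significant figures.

0.503

Thin rod: I_cm = (1/12)ML² = (1/12)(5.6)(1.32)² = 0.81312 kg m^2; centre at d = 0.156 m, so the parallel axis theorem gives I = 0.81312 + (5.6)(0.156)² = 0.9494 kg m^2.
Thin disk: I_cm = (1/4)MR² = (1/4)(4.62)(0.314)² = 0.11388 kg m^2; centre at d = 0.57 m, so the parallel axis theorem gives I = 0.11388 + (4.62)(0.57)² = 1.6149 kg m^2.
Point mass: I_cm = 0; centre at d = 0.509 m, so the parallel axis theorem gives I = 0 + (3.36)(0.509)² = 0.87051 kg m^2.
Total I = 3.4348 kg m^2; total mass M = 13.58 kg.
k = √(I/M) = √(3.4348/13.58) = 0.50292 m.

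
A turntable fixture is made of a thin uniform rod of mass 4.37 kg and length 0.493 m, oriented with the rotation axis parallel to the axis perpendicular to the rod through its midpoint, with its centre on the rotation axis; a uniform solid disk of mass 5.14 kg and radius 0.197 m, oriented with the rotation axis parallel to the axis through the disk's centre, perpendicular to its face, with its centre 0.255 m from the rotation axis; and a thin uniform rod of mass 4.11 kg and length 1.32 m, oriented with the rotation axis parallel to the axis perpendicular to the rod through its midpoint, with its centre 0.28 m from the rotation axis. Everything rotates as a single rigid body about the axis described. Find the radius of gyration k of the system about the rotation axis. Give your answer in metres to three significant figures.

Thin rod: I_cm = (1/12)ML² = (1/12)(4.37)(0.493)² = 0.08851 kg·m²; axis through the centre, so I = 0.08851 kg·m².
Solid disk: I_cm = (1/2)MR² = (1/2)(5.14)(0.197)² = 0.099739 kg·m²; centre at d = 0.255 m, so I = I_cm + Md² gives I = 0.099739 + (5.14)(0.255)² = 0.43397 kg·m².
Thin rod: I_cm = (1/12)ML² = (1/12)(4.11)(1.32)² = 0.59677 kg·m²; centre at d = 0.28 m, so I = I_cm + Md² gives I = 0.59677 + (4.11)(0.28)² = 0.919 kg·m².
Total I = 1.4415 kg·m²; total mass M = 13.62 kg.
k = √(I/M) = √(1.4415/13.62) = 0.32532 m.

0.325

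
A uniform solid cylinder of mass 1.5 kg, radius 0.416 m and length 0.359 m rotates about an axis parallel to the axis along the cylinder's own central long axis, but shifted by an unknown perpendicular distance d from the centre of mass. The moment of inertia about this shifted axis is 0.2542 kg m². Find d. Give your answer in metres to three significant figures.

About the centre-of-mass axis, I_cm = (1/2)MR² = (1/2)(1.5)(0.416)² = 0.12979 kg m².
Parallel axis theorem: I = I_cm + Md², so Md² = 0.2542 − 0.12979 = 0.12441 kg m².
d = √(0.12441 / 1.5) = 0.28799 m.

0.288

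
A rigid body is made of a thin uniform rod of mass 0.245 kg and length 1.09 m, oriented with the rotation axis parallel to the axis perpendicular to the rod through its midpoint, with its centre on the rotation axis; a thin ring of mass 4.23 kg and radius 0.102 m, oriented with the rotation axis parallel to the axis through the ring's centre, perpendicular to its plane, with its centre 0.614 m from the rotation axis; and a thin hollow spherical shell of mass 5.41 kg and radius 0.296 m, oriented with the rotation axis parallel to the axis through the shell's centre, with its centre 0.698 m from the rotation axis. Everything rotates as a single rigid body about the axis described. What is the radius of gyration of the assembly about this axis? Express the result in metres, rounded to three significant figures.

Thin rod: I_cm = (1/12)ML² = (1/12)(0.245)(1.09)² = 0.024257 kg·m²; axis through the centre, so I = 0.024257 kg·m².
Thin ring: I_cm = MR² = (4.23)(0.102)² = 0.044009 kg·m²; centre at d = 0.614 m, so I = I_cm + Md² gives I = 0.044009 + (4.23)(0.614)² = 1.6387 kg·m².
Spherical shell: I_cm = (2/3)MR² = (2/3)(5.41)(0.296)² = 0.316 kg·m²; centre at d = 0.698 m, so I = I_cm + Md² gives I = 0.316 + (5.41)(0.698)² = 2.9518 kg·m².
Total I = 4.6147 kg·m²; total mass M = 9.885 kg.
k = √(I/M) = √(4.6147/9.885) = 0.68326 m.

0.683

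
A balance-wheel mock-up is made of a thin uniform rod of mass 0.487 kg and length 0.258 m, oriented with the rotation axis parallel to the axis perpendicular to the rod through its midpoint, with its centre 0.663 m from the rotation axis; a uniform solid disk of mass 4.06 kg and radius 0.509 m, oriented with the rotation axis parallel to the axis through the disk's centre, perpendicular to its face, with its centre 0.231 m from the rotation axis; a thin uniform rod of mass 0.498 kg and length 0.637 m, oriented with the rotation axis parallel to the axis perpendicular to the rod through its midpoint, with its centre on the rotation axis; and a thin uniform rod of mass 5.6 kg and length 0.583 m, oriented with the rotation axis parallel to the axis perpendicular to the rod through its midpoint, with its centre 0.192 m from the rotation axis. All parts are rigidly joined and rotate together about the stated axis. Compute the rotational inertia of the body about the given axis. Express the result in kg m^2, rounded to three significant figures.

Thin rod: I_cm = (1/12)ML² = (1/12)(0.487)(0.258)² = 0.0027014 kg m^2; centre at d = 0.663 m, so the parallel axis theorem gives I = 0.0027014 + (0.487)(0.663)² = 0.21677 kg m^2.
Solid disk: I_cm = (1/2)MR² = (1/2)(4.06)(0.509)² = 0.52593 kg m^2; centre at d = 0.231 m, so the parallel axis theorem gives I = 0.52593 + (4.06)(0.231)² = 0.74258 kg m^2.
Thin rod: I_cm = (1/12)ML² = (1/12)(0.498)(0.637)² = 0.016839 kg m^2; axis through the centre, so I = 0.016839 kg m^2.
Thin rod: I_cm = (1/12)ML² = (1/12)(5.6)(0.583)² = 0.15861 kg m^2; centre at d = 0.192 m, so the parallel axis theorem gives I = 0.15861 + (5.6)(0.192)² = 0.36505 kg m^2.
Total I = 0.21677 + 0.74258 + 0.016839 + 0.36505 = 1.3412 kg m^2.

1.34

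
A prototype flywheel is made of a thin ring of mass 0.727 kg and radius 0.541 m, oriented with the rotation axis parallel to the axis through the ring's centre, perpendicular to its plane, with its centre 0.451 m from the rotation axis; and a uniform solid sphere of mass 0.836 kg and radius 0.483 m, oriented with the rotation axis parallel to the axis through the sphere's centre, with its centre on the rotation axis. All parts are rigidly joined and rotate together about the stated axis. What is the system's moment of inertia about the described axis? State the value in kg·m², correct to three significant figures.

Thin ring: I_cm = MR² = (0.727)(0.541)² = 0.21278 kg·m²; centre at d = 0.451 m, so I = I_cm + Md² gives I = 0.21278 + (0.727)(0.451)² = 0.36065 kg·m².
Solid sphere: I_cm = (2/5)MR² = (2/5)(0.836)(0.483)² = 0.078012 kg·m²; axis through the centre, so I = 0.078012 kg·m².
Total I = 0.36065 + 0.078012 = 0.43866 kg·m².

0.439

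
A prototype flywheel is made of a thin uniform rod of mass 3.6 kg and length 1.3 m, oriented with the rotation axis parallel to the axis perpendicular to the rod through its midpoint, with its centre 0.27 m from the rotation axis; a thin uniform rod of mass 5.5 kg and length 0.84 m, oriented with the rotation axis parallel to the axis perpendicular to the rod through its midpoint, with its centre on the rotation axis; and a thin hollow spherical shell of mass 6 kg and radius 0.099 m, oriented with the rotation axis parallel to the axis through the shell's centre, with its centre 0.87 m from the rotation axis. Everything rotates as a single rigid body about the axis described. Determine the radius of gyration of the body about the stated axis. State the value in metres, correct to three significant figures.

0.613

Thin rod: I_cm = (1/12)ML² = (1/12)(3.6)(1.3)² = 0.507 kg·m²; centre at d = 0.27 m, so the parallel axis theorem gives I = 0.507 + (3.6)(0.27)² = 0.76944 kg·m².
Thin rod: I_cm = (1/12)ML² = (1/12)(5.5)(0.84)² = 0.3234 kg·m²; axis through the centre, so I = 0.3234 kg·m².
Spherical shell: I_cm = (2/3)MR² = (2/3)(6)(0.099)² = 0.039204 kg·m²; centre at d = 0.87 m, so the parallel axis theorem gives I = 0.039204 + (6)(0.87)² = 4.5806 kg·m².
Total I = 5.6734 kg·m²; total mass M = 15.1 kg.
k = √(I/M) = √(5.6734/15.1) = 0.61296 m.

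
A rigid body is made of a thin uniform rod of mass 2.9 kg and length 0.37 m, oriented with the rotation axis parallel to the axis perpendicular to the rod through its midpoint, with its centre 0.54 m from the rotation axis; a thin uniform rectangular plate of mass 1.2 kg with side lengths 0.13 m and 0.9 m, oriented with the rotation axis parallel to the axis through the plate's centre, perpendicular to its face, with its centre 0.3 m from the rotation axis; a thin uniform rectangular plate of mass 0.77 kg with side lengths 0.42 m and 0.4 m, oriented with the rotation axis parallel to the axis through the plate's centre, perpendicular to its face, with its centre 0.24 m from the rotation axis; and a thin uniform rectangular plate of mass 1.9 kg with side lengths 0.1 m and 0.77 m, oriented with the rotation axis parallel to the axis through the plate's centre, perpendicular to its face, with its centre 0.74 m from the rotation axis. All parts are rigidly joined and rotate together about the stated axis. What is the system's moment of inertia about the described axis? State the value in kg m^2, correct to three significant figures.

2.27

Thin rod: I_cm = (1/12)ML² = (1/12)(2.9)(0.37)² = 0.033084 kg m^2; centre at d = 0.54 m, so I = I_cm + Md² gives I = 0.033084 + (2.9)(0.54)² = 0.87872 kg m^2.
Rectangular plate: I_cm = (1/12)M(a²+b²) = (1/12)(1.2)[(0.13)² + (0.9)²] = 0.08269 kg m^2; centre at d = 0.3 m, so I = I_cm + Md² gives I = 0.08269 + (1.2)(0.3)² = 0.19069 kg m^2.
Rectangular plate: I_cm = (1/12)M(a²+b²) = (1/12)(0.77)[(0.42)² + (0.4)²] = 0.021586 kg m^2; centre at d = 0.24 m, so I = I_cm + Md² gives I = 0.021586 + (0.77)(0.24)² = 0.065938 kg m^2.
Rectangular plate: I_cm = (1/12)M(a²+b²) = (1/12)(1.9)[(0.1)² + (0.77)²] = 0.095459 kg m^2; centre at d = 0.74 m, so I = I_cm + Md² gives I = 0.095459 + (1.9)(0.74)² = 1.1359 kg m^2.
Total I = 0.87872 + 0.19069 + 0.065938 + 1.1359 = 2.2713 kg m^2.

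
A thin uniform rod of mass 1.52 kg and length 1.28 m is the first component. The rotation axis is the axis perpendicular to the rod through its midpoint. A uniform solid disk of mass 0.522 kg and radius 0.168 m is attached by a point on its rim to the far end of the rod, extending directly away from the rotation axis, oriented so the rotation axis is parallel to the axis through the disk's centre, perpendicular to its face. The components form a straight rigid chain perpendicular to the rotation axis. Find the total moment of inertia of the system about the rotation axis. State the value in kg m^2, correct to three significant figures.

Thin rod: I_cm = (1/12)ML² = (1/12)(1.52)(1.28)² = 0.20753 kg m^2; axis through the centre, so I = 0.20753 kg m^2.
Solid disk: I_cm = (1/2)MR² = (1/2)(0.522)(0.168)² = 0.0073665 kg m^2; centre at d = 0.64 + 0.168 = 0.808 m, so I = I_cm + Md² gives I = 0.0073665 + (0.522)(0.808)² = 0.34816 kg m^2.
Total I = 0.20753 + 0.34816 = 0.55569 kg m^2.

0.556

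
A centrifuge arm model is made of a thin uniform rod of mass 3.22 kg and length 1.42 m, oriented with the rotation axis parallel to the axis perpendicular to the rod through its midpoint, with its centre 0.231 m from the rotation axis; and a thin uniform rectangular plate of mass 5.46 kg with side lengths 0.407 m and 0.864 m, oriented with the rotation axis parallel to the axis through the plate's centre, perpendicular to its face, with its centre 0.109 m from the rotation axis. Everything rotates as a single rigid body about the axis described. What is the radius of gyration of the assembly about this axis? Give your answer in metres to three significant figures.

Thin rod: I_cm = (1/12)ML² = (1/12)(3.22)(1.42)² = 0.54107 kg m²; centre at d = 0.231 m, so the parallel axis theorem gives I = 0.54107 + (3.22)(0.231)² = 0.71289 kg m².
Rectangular plate: I_cm = (1/12)M(a²+b²) = (1/12)(5.46)[(0.407)² + (0.864)²] = 0.41503 kg m²; centre at d = 0.109 m, so the parallel axis theorem gives I = 0.41503 + (5.46)(0.109)² = 0.4799 kg m².
Total I = 1.1928 kg m²; total mass M = 8.68 kg.
k = √(I/M) = √(1.1928/8.68) = 0.3707 m.

0.371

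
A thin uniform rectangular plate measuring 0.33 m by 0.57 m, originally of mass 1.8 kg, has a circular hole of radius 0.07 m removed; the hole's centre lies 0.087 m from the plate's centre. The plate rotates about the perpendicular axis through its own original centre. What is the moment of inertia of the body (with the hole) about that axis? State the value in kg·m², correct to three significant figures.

Unpierced body about its centre: I₀ = (1/12)M(a²+b²) = (1/12)(1.8)[(0.33)² + (0.57)²] = 0.06507 kg·m².
The removed disk has mass m = M·πr²/(ab) = (1.8)·π(0.07)²/(0.33·0.57) = 0.14731 kg (same uniform areal density).
Its moment of inertia about the rotation axis (parallel-axis theorem): I_hole = (1/2)mr² + md² = (1/2)(0.14731)(0.07)² + (0.14731)(0.087)² = 0.0014759 kg·m².
Treating the hole as negative mass, I = I₀ − I_hole = 0.06507 − 0.0014759 = 0.063594 kg·m².

0.0636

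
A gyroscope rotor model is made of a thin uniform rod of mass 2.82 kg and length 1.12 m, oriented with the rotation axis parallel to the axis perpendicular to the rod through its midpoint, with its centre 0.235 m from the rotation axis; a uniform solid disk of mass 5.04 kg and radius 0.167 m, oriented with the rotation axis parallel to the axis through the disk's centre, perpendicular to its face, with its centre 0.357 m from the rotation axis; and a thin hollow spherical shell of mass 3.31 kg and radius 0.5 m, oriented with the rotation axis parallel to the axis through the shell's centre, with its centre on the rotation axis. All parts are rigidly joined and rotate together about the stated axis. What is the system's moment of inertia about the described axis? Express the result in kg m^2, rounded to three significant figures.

1.71

Thin rod: I_cm = (1/12)ML² = (1/12)(2.82)(1.12)² = 0.29478 kg m^2; centre at d = 0.235 m, so I = I_cm + Md² gives I = 0.29478 + (2.82)(0.235)² = 0.45052 kg m^2.
Solid disk: I_cm = (1/2)MR² = (1/2)(5.04)(0.167)² = 0.07028 kg m^2; centre at d = 0.357 m, so I = I_cm + Md² gives I = 0.07028 + (5.04)(0.357)² = 0.71262 kg m^2.
Spherical shell: I_cm = (2/3)MR² = (2/3)(3.31)(0.5)² = 0.55167 kg m^2; axis through the centre, so I = 0.55167 kg m^2.
Total I = 0.45052 + 0.71262 + 0.55167 = 1.7148 kg m^2.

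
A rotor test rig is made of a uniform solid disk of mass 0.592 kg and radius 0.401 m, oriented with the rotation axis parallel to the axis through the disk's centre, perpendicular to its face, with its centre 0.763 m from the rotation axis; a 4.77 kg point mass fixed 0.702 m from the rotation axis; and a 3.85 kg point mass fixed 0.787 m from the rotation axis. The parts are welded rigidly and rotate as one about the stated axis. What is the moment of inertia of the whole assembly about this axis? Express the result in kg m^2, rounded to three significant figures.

5.13

Solid disk: I_cm = (1/2)MR² = (1/2)(0.592)(0.401)² = 0.047597 kg m^2; centre at d = 0.763 m, so the parallel axis theorem gives I = 0.047597 + (0.592)(0.763)² = 0.39224 kg m^2.
Point mass: I_cm = 0; centre at d = 0.702 m, so the parallel axis theorem gives I = 0 + (4.77)(0.702)² = 2.3507 kg m^2.
Point mass: I_cm = 0; centre at d = 0.787 m, so the parallel axis theorem gives I = 0 + (3.85)(0.787)² = 2.3846 kg m^2.
Total I = 0.39224 + 2.3507 + 2.3846 = 5.1275 kg m^2.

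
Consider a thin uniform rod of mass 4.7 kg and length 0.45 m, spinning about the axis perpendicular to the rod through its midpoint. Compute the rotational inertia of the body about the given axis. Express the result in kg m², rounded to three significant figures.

I_cm = (1/12)ML² = (1/12)(4.7)(0.45)² = 0.079313 kg m²; axis through the centre, so I = 0.079313 kg m².

0.0793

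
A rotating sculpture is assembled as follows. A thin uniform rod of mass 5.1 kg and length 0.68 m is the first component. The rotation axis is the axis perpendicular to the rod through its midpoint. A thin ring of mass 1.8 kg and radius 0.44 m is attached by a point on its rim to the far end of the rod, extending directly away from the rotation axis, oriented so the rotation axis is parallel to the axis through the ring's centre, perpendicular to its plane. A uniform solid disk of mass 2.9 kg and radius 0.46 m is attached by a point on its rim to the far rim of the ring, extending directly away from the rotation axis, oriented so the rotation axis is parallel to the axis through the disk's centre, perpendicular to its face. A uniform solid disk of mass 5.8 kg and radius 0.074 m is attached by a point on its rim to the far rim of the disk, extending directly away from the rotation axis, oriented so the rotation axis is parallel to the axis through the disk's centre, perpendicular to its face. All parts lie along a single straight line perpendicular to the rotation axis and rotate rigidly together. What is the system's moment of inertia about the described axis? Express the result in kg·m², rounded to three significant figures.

38.6

Thin rod: I_cm = (1/12)ML² = (1/12)(5.1)(0.68)² = 0.19652 kg·m²; axis through the centre, so I = 0.19652 kg·m².
Thin ring: I_cm = MR² = (1.8)(0.44)² = 0.34848 kg·m²; centre at d = 0.34 + 0.44 = 0.78 m, so the parallel axis theorem gives I = 0.34848 + (1.8)(0.78)² = 1.4436 kg·m².
Solid disk: I_cm = (1/2)MR² = (1/2)(2.9)(0.46)² = 0.30682 kg·m²; centre at d = 0.34 + 0.44 + 0.44 + 0.46 = 1.68 m, so the parallel axis theorem gives I = 0.30682 + (2.9)(1.68)² = 8.4918 kg·m².
Solid disk: I_cm = (1/2)MR² = (1/2)(5.8)(0.074)² = 0.01588 kg·m²; centre at d = 0.34 + 0.44 + 0.44 + 0.46 + 0.46 + 0.074 = 2.214 m, so the parallel axis theorem gives I = 0.01588 + (5.8)(2.214)² = 28.446 kg·m².
Total I = 0.19652 + 1.4436 + 8.4918 + 28.446 = 38.578 kg·m².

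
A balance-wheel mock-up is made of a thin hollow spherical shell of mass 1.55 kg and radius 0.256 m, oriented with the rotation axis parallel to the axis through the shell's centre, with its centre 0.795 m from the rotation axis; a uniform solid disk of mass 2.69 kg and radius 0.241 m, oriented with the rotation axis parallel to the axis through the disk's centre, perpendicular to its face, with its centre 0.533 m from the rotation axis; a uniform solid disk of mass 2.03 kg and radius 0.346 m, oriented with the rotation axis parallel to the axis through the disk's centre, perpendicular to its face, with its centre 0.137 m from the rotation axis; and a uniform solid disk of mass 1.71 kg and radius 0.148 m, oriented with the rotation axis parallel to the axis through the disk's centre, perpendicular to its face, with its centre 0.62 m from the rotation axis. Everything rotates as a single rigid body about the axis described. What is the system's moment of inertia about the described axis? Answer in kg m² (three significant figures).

2.73

Spherical shell: I_cm = (2/3)MR² = (2/3)(1.55)(0.256)² = 0.067721 kg m²; centre at d = 0.795 m, so the parallel axis theorem gives I = 0.067721 + (1.55)(0.795)² = 1.0474 kg m².
Solid disk: I_cm = (1/2)MR² = (1/2)(2.69)(0.241)² = 0.078119 kg m²; centre at d = 0.533 m, so the parallel axis theorem gives I = 0.078119 + (2.69)(0.533)² = 0.84232 kg m².
Solid disk: I_cm = (1/2)MR² = (1/2)(2.03)(0.346)² = 0.12151 kg m²; centre at d = 0.137 m, so the parallel axis theorem gives I = 0.12151 + (2.03)(0.137)² = 0.15961 kg m².
Solid disk: I_cm = (1/2)MR² = (1/2)(1.71)(0.148)² = 0.018728 kg m²; centre at d = 0.62 m, so the parallel axis theorem gives I = 0.018728 + (1.71)(0.62)² = 0.67605 kg m².
Total I = 1.0474 + 0.84232 + 0.15961 + 0.67605 = 2.7253 kg m².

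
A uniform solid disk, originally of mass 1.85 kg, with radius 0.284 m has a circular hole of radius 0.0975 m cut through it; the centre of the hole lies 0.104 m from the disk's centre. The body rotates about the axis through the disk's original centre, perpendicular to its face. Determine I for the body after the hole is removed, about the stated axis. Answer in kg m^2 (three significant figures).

0.0712

Unpierced body about its centre: I₀ = (1/2)MR² = (1/2)(1.85)(0.284)² = 0.074607 kg m^2.
The removed disk has mass m = M·(r/R)² = (1.85)(0.0975/0.284)² = 0.21804 kg (same uniform areal density).
Its moment of inertia about the rotation axis (parallel-axis theorem): I_hole = (1/2)mr² + md² = (1/2)(0.21804)(0.0975)² + (0.21804)(0.104)² = 0.0033948 kg m^2.
Treating the hole as negative mass, I = I₀ − I_hole = 0.074607 − 0.0033948 = 0.071212 kg m^2.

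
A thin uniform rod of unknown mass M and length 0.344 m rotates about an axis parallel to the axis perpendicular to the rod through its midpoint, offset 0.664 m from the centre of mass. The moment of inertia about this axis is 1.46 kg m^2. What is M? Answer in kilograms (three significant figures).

3.24

I = I_cm + Md² = (1/12)ML² + Md² = M·[0.0833333·(0.344)² + (0.664)²] = M·0.45076.
So M = 1.46 / 0.45076 = 3.239 kg.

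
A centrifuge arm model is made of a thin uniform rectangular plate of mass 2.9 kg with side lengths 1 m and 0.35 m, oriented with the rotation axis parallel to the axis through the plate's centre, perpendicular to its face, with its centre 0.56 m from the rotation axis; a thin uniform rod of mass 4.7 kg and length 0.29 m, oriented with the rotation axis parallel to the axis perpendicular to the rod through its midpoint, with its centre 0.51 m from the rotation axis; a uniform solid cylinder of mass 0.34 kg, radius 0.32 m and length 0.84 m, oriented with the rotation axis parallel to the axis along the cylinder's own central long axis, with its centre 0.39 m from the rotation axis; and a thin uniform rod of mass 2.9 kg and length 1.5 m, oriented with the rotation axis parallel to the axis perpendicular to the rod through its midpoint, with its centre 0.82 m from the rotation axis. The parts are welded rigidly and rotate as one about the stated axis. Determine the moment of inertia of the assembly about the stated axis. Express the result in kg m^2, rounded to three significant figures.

5.00

Rectangular plate: I_cm = (1/12)M(a²+b²) = (1/12)(2.9)[(1)² + (0.35)²] = 0.27127 kg m^2; centre at d = 0.56 m, so I = I_cm + Md² gives I = 0.27127 + (2.9)(0.56)² = 1.1807 kg m^2.
Thin rod: I_cm = (1/12)ML² = (1/12)(4.7)(0.29)² = 0.032939 kg m^2; centre at d = 0.51 m, so I = I_cm + Md² gives I = 0.032939 + (4.7)(0.51)² = 1.2554 kg m^2.
Solid cylinder: I_cm = (1/2)MR² = (1/2)(0.34)(0.32)² = 0.017408 kg m^2; centre at d = 0.39 m, so I = I_cm + Md² gives I = 0.017408 + (0.34)(0.39)² = 0.069122 kg m^2.
Thin rod: I_cm = (1/12)ML² = (1/12)(2.9)(1.5)² = 0.54375 kg m^2; centre at d = 0.82 m, so I = I_cm + Md² gives I = 0.54375 + (2.9)(0.82)² = 2.4937 kg m^2.
Total I = 1.1807 + 1.2554 + 0.069122 + 2.4937 = 4.999 kg m^2.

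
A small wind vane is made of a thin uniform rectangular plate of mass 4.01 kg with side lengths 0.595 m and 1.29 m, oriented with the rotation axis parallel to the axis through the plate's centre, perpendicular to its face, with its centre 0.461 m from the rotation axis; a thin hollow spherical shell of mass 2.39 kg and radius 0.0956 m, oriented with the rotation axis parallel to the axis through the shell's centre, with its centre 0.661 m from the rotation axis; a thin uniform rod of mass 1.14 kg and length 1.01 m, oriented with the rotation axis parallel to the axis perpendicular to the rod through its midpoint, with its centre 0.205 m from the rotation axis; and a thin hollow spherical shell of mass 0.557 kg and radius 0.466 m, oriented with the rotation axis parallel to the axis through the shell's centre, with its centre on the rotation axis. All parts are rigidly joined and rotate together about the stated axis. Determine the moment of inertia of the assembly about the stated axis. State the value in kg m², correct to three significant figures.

2.81

Rectangular plate: I_cm = (1/12)M(a²+b²) = (1/12)(4.01)[(0.595)² + (1.29)²] = 0.67439 kg m²; centre at d = 0.461 m, so the parallel axis theorem gives I = 0.67439 + (4.01)(0.461)² = 1.5266 kg m².
Spherical shell: I_cm = (2/3)MR² = (2/3)(2.39)(0.0956)² = 0.014562 kg m²; centre at d = 0.661 m, so the parallel axis theorem gives I = 0.014562 + (2.39)(0.661)² = 1.0588 kg m².
Thin rod: I_cm = (1/12)ML² = (1/12)(1.14)(1.01)² = 0.096909 kg m²; centre at d = 0.205 m, so the parallel axis theorem gives I = 0.096909 + (1.14)(0.205)² = 0.14482 kg m².
Spherical shell: I_cm = (2/3)MR² = (2/3)(0.557)(0.466)² = 0.080637 kg m²; axis through the centre, so I = 0.080637 kg m².
Total I = 1.5266 + 1.0588 + 0.14482 + 0.080637 = 2.8109 kg m².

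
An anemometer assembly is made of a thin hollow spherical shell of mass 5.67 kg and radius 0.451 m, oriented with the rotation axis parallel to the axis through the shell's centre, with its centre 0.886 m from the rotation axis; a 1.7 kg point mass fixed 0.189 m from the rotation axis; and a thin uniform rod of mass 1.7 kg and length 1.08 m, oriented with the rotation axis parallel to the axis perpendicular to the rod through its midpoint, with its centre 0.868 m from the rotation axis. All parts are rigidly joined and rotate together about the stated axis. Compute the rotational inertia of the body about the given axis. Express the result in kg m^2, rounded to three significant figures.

6.73

Spherical shell: I_cm = (2/3)MR² = (2/3)(5.67)(0.451)² = 0.76886 kg m^2; centre at d = 0.886 m, so I = I_cm + Md² gives I = 0.76886 + (5.67)(0.886)² = 5.2198 kg m^2.
Point mass: I_cm = 0; centre at d = 0.189 m, so I = I_cm + Md² gives I = 0 + (1.7)(0.189)² = 0.060726 kg m^2.
Thin rod: I_cm = (1/12)ML² = (1/12)(1.7)(1.08)² = 0.16524 kg m^2; centre at d = 0.868 m, so I = I_cm + Md² gives I = 0.16524 + (1.7)(0.868)² = 1.4461 kg m^2.
Total I = 5.2198 + 0.060726 + 1.4461 = 6.7266 kg m^2.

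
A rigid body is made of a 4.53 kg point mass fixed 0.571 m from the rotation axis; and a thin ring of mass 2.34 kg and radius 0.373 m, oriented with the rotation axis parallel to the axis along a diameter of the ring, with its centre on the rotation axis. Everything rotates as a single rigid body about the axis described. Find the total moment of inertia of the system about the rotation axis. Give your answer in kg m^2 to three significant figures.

Point mass: I_cm = 0; centre at d = 0.571 m, so the parallel axis theorem gives I = 0 + (4.53)(0.571)² = 1.477 kg m^2.
Thin ring: I_cm = (1/2)MR² = (1/2)(2.34)(0.373)² = 0.16278 kg m^2; axis through the centre, so I = 0.16278 kg m^2.
Total I = 1.477 + 0.16278 = 1.6397 kg m^2.

1.64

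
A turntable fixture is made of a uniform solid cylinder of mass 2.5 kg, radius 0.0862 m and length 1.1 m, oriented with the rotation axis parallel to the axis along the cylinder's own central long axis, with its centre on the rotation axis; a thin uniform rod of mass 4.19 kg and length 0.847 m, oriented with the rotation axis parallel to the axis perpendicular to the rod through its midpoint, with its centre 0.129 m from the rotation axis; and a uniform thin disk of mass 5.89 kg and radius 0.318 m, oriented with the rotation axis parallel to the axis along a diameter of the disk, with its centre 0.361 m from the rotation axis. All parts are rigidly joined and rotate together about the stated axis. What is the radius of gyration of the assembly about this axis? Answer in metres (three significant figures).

Solid cylinder: I_cm = (1/2)MR² = (1/2)(2.5)(0.0862)² = 0.009288 kg m^2; axis through the centre, so I = 0.009288 kg m^2.
Thin rod: I_cm = (1/12)ML² = (1/12)(4.19)(0.847)² = 0.2505 kg m^2; centre at d = 0.129 m, so the parallel axis theorem gives I = 0.2505 + (4.19)(0.129)² = 0.32022 kg m^2.
Thin disk: I_cm = (1/4)MR² = (1/4)(5.89)(0.318)² = 0.14891 kg m^2; centre at d = 0.361 m, so the parallel axis theorem gives I = 0.14891 + (5.89)(0.361)² = 0.9165 kg m^2.
Total I = 1.246 kg m^2; total mass M = 12.58 kg.
k = √(I/M) = √(1.246/12.58) = 0.31472 m.

0.315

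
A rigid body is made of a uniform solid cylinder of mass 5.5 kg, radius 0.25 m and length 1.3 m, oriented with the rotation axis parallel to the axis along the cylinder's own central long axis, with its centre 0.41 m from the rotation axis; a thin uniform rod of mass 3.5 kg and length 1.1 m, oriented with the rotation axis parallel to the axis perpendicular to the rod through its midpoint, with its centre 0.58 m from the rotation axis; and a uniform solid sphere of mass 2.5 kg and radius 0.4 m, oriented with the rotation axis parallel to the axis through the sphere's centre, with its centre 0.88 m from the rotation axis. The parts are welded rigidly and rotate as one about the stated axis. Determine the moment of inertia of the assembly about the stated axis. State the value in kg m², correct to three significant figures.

Solid cylinder: I_cm = (1/2)MR² = (1/2)(5.5)(0.25)² = 0.17188 kg m²; centre at d = 0.41 m, so I = I_cm + Md² gives I = 0.17188 + (5.5)(0.41)² = 1.0964 kg m².
Thin rod: I_cm = (1/12)ML² = (1/12)(3.5)(1.1)² = 0.35292 kg m²; centre at d = 0.58 m, so I = I_cm + Md² gives I = 0.35292 + (3.5)(0.58)² = 1.5303 kg m².
Solid sphere: I_cm = (2/5)MR² = (2/5)(2.5)(0.4)² = 0.16 kg m²; centre at d = 0.88 m, so I = I_cm + Md² gives I = 0.16 + (2.5)(0.88)² = 2.096 kg m².
Total I = 1.0964 + 1.5303 + 2.096 = 4.7227 kg m².

4.72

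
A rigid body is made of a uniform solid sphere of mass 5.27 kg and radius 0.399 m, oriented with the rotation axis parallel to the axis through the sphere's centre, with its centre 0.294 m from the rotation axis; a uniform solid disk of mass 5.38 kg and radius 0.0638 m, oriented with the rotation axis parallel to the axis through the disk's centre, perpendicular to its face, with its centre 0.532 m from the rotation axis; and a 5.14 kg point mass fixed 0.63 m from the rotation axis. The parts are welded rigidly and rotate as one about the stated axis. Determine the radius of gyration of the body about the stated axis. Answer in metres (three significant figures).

0.526

Solid sphere: I_cm = (2/5)MR² = (2/5)(5.27)(0.399)² = 0.3356 kg m²; centre at d = 0.294 m, so the parallel axis theorem gives I = 0.3356 + (5.27)(0.294)² = 0.79111 kg m².
Solid disk: I_cm = (1/2)MR² = (1/2)(5.38)(0.0638)² = 0.010949 kg m²; centre at d = 0.532 m, so the parallel axis theorem gives I = 0.010949 + (5.38)(0.532)² = 1.5336 kg m².
Point mass: I_cm = 0; centre at d = 0.63 m, so the parallel axis theorem gives I = 0 + (5.14)(0.63)² = 2.0401 kg m².
Total I = 4.3648 kg m²; total mass M = 15.79 kg.
k = √(I/M) = √(4.3648/15.79) = 0.52576 m.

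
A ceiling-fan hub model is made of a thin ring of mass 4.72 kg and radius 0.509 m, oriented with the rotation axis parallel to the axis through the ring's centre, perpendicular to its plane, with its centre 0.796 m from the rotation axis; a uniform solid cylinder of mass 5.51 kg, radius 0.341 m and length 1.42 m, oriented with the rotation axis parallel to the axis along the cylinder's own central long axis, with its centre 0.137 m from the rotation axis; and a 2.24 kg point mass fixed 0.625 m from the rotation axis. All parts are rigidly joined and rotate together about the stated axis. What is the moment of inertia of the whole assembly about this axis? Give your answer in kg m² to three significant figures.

5.51

Thin ring: I_cm = MR² = (4.72)(0.509)² = 1.2229 kg m²; centre at d = 0.796 m, so I = I_cm + Md² gives I = 1.2229 + (4.72)(0.796)² = 4.2135 kg m².
Solid cylinder: I_cm = (1/2)MR² = (1/2)(5.51)(0.341)² = 0.32035 kg m²; centre at d = 0.137 m, so I = I_cm + Md² gives I = 0.32035 + (5.51)(0.137)² = 0.42377 kg m².
Point mass: I_cm = 0; centre at d = 0.625 m, so I = I_cm + Md² gives I = 0 + (2.24)(0.625)² = 0.875 kg m².
Total I = 4.2135 + 0.42377 + 0.875 = 5.5123 kg m².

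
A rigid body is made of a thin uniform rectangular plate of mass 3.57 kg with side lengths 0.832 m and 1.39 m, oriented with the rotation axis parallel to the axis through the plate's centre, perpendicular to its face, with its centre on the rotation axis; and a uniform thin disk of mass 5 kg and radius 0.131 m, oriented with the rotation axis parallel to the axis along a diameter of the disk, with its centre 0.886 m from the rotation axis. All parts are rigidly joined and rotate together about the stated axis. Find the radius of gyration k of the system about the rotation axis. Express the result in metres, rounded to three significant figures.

Rectangular plate: I_cm = (1/12)M(a²+b²) = (1/12)(3.57)[(0.832)² + (1.39)²] = 0.78074 kg·m²; axis through the centre, so I = 0.78074 kg·m².
Thin disk: I_cm = (1/4)MR² = (1/4)(5)(0.131)² = 0.021451 kg·m²; centre at d = 0.886 m, so the parallel axis theorem gives I = 0.021451 + (5)(0.886)² = 3.9464 kg·m².
Total I = 4.7272 kg·m²; total mass M = 8.57 kg.
k = √(I/M) = √(4.7272/8.57) = 0.74269 m.

0.743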